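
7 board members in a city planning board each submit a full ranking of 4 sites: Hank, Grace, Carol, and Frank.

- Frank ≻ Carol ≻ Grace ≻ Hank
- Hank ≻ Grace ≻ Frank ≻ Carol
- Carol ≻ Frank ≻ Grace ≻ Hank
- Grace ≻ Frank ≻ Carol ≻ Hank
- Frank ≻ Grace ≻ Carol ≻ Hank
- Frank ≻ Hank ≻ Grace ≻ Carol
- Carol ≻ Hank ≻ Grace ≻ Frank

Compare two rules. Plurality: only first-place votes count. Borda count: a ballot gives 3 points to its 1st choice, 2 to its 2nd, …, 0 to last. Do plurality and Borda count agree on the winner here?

Yes

Plurality first-place counts: Hank 1, Grace 1, Carol 2, Frank 3 → Frank.
Borda totals: Hank 7, Grace 11, Carol 10, Frank 14 → Frank.
The two rules agree on Frank.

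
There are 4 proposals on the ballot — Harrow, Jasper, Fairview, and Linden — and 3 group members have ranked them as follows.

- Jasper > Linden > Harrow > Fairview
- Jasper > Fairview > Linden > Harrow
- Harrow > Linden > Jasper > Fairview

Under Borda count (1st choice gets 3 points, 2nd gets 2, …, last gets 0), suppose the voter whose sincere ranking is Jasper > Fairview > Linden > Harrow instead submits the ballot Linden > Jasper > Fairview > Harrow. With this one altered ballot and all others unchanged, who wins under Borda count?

Borda totals with the altered ballot: Harrow 4, Jasper 6, Fairview 1, Linden 7.
The switch changes the winner from Jasper to Linden.

Linden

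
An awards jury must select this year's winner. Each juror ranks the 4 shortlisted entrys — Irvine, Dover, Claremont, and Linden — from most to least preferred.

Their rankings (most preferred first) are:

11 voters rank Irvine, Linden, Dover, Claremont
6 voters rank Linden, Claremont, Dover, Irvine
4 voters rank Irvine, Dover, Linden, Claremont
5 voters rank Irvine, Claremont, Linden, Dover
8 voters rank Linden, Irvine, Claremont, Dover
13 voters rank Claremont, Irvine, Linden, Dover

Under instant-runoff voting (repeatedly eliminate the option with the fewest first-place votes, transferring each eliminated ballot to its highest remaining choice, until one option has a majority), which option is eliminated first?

Dover

Round 1: Irvine 20, Linden 14, Claremont 13, Dover 0. Dover has the fewest and is eliminated.
Round 2: Irvine 20, Linden 14, Claremont 13. Claremont has the fewest and is eliminated.
Round 3: Irvine 33, Linden 14. Irvine has a majority.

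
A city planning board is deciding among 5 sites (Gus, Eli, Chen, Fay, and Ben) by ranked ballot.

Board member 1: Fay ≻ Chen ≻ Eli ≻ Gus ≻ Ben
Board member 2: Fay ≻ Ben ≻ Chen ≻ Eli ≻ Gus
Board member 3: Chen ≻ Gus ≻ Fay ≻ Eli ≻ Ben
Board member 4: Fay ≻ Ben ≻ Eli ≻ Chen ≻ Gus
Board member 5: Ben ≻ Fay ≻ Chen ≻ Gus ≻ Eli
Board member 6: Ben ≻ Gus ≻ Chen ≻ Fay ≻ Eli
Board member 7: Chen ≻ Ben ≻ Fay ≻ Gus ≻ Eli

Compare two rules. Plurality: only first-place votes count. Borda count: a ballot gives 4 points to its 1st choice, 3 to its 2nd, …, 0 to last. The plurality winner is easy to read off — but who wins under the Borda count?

Fay

Plurality first-place counts: Gus 0, Eli 0, Chen 2, Fay 3, Ben 2 → Fay.
Borda totals: Gus 9, Eli 6, Chen 18, Fay 20, Ben 17 → Fay.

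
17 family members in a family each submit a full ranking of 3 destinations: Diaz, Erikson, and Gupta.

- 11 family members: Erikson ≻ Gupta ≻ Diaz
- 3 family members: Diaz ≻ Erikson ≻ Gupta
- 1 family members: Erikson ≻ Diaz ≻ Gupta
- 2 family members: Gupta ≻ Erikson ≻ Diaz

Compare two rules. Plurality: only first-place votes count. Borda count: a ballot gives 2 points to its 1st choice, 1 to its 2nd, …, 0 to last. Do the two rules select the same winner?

Yes

Plurality first-place counts: Diaz 3, Erikson 12, Gupta 2 → Erikson.
Borda totals: Diaz 7, Erikson 29, Gupta 15 → Erikson.
The two rules agree on Erikson.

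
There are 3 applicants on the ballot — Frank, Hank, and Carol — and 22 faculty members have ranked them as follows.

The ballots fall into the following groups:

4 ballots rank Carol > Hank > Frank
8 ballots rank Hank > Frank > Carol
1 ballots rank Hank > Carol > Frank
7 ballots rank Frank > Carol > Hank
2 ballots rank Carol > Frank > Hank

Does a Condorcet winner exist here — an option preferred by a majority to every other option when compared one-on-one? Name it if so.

No Condorcet winner

Head-to-head results (22 voters total):
Frank vs Hank: Hank wins 13–9.
Frank vs Carol: Frank wins 15–7.
Hank vs Carol: Carol wins 13–9.
No candidate beats all others: Frank beats Carol beats Hank beats Frank, a majority cycle.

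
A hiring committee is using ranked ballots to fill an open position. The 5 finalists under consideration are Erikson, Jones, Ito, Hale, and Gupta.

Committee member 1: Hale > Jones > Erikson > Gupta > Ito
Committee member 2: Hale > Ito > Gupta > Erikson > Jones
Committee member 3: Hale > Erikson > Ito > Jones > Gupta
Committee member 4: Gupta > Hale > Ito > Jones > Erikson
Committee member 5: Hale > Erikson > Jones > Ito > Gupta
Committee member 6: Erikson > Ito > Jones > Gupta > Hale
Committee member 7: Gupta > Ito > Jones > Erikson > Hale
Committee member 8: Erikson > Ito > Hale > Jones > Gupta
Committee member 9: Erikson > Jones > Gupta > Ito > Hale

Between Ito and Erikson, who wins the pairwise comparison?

Erikson

Ballots ranking Ito above Erikson: 3.
Ballots ranking Erikson above Ito: 6.
Erikson wins the head-to-head, 6–3.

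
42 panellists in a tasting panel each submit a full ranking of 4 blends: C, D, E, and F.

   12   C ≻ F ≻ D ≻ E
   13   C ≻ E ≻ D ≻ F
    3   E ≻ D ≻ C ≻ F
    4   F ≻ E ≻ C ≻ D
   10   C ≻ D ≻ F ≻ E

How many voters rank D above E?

22

Ballots ranking D above E: 12+10 = 22.
Ballots ranking E above D: 13+3+4 = 20.
So 22 of 42 voters prefer D to E.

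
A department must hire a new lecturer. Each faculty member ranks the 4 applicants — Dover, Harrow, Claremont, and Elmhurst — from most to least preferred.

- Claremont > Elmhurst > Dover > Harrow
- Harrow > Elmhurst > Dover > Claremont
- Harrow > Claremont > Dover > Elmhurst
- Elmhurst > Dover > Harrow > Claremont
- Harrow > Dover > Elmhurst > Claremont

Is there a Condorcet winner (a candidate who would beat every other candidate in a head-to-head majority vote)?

Head-to-head results (5 voters total):
Dover vs Harrow: Harrow wins 3–2.
Dover vs Claremont: Dover wins 3–2.
Dover vs Elmhurst: Elmhurst wins 3–2.
Harrow vs Claremont: Harrow wins 4–1.
Harrow vs Elmhurst: Harrow wins 3–2.
Claremont vs Elmhurst: Elmhurst wins 3–2.
Harrow beats each rival — Dover (3–2), Claremont (4–1), Elmhurst (3–2) — so Harrow is the Condorcet winner.

Yes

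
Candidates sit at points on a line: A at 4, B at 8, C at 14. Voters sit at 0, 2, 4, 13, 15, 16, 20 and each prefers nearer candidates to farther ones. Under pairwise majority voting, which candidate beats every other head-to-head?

C

With single-peaked preferences on a line, the Condorcet winner is the candidate closest to the median voter.
The median voter (position 13) is closest to C at 14.
Check: C vs A — voters closer to C: 4 of 7.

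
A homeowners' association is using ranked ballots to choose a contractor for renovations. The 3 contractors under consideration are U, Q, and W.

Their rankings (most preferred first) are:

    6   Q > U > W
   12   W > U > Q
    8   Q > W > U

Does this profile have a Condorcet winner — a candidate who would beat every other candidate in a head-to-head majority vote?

Head-to-head results (26 voters total):
U vs Q: Q wins 14–12.
U vs W: W wins 20–6.
Q vs W: Q wins 14–12.
Q beats each rival — U (14–12), W (14–12) — so Q is the Condorcet winner.

Yes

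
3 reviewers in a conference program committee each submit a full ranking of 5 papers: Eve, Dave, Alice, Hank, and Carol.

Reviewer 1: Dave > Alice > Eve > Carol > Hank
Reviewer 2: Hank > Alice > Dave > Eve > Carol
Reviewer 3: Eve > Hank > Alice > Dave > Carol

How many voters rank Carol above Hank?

1

Ballots ranking Carol above Hank: 1.
Ballots ranking Hank above Carol: 2.
So 1 of 3 voters prefer Carol to Hank.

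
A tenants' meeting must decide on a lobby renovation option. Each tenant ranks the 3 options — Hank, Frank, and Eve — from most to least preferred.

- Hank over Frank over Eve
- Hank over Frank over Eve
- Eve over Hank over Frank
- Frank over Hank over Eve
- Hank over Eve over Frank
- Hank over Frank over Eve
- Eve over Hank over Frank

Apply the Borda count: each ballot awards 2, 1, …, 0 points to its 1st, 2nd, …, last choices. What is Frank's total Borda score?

5

Borda scores:
  Hank: 2 + 2 + 1 + 1 + 2 + 2 + 1 = 11
  Frank: 1 + 1 + 0 + 2 + 0 + 1 + 0 = 5
  Eve: 0 + 0 + 2 + 0 + 1 + 0 + 2 = 5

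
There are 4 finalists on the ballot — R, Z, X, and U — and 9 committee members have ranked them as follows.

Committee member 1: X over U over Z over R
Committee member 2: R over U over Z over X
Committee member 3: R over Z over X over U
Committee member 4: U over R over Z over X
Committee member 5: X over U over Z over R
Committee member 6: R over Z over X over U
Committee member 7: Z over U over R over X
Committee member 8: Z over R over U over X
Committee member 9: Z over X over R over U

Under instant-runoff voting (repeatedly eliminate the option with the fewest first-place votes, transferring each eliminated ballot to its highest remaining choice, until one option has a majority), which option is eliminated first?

Round 1: R 3, Z 3, X 2, U 1. U has the fewest and is eliminated.
Round 2: R 4, Z 3, X 2. X has the fewest and is eliminated.
Round 3: Z 5, R 4. Z has a majority.

U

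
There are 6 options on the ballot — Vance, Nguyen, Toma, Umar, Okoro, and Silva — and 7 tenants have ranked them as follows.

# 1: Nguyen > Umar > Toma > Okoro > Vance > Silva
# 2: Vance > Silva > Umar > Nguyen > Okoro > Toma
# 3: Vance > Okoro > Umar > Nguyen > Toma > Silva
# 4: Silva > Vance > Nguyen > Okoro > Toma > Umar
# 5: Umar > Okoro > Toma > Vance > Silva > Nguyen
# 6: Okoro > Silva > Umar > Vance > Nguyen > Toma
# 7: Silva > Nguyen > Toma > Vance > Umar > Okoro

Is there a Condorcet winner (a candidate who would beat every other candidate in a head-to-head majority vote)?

Yes

Head-to-head results (7 voters total):
Vance vs Nguyen: Vance wins 5–2.
Vance vs Toma: Vance wins 4–3.
Vance vs Umar: Vance wins 4–3.
Vance vs Okoro: Vance wins 4–3.
Vance vs Silva: Vance wins 4–3.
Nguyen vs Toma: Nguyen wins 6–1.
Nguyen vs Umar: Umar wins 4–3.
Nguyen vs Okoro: Nguyen wins 4–3.
Nguyen vs Silva: Silva wins 5–2.
Toma vs Umar: Umar wins 5–2.
Toma vs Okoro: Okoro wins 5–2.
Toma vs Silva: Silva wins 4–3.
Umar vs Okoro: Umar wins 4–3.
Umar vs Silva: Silva wins 4–3.
Okoro vs Silva: Okoro wins 4–3.
Vance beats each rival — Nguyen (5–2), Toma (4–3), Umar (4–3), Okoro (4–3), Silva (4–3) — so Vance is the Condorcet winner.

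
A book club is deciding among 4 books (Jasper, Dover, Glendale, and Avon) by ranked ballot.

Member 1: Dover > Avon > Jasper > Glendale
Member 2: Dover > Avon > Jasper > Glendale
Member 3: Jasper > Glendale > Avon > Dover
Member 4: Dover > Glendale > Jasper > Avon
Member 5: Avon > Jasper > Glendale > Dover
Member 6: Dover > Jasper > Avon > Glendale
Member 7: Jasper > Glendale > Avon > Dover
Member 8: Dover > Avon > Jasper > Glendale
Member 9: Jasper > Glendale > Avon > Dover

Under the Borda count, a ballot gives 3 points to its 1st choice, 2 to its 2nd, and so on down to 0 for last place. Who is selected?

Borda scores:
  Jasper: 1 + 1 + 3 + 1 + 2 + 2 + 3 + 1 + 3 = 17
  Dover: 3 + 3 + 0 + 3 + 0 + 3 + 0 + 3 + 0 = 15
  Glendale: 0 + 0 + 2 + 2 + 1 + 0 + 2 + 0 + 2 = 9
  Avon: 2 + 2 + 1 + 0 + 3 + 1 + 1 + 2 + 1 = 13
Jasper has the highest total.

Jasper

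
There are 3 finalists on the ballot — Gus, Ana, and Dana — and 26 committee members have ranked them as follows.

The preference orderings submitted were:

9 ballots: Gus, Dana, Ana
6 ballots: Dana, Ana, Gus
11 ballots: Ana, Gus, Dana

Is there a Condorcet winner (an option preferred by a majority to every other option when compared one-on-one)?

Head-to-head results (26 voters total):
Gus vs Ana: Ana wins 17–9.
Gus vs Dana: Gus wins 20–6.
Ana vs Dana: Dana wins 15–11.
No candidate beats all others: Gus beats Dana beats Ana beats Gus, a majority cycle.

No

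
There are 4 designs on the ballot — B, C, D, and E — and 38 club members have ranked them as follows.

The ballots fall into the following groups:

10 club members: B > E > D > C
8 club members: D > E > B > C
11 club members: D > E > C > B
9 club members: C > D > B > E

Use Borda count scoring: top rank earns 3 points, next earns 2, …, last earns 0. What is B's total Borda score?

Borda scores:
  B: 10·3 + 8·1 + 11·0 + 9·1 = 47
  C: 10·0 + 8·0 + 11·1 + 9·3 = 38
  D: 10·1 + 8·3 + 11·3 + 9·2 = 85
  E: 10·2 + 8·2 + 11·2 + 9·0 = 58

47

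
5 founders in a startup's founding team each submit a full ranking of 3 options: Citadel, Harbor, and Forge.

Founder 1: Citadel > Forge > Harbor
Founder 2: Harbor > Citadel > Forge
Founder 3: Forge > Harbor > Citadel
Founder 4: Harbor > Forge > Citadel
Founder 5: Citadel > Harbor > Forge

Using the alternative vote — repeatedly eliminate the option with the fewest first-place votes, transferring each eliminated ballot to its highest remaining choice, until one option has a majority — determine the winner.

Harbor

Round 1: Citadel 2, Harbor 2, Forge 1. Forge has the fewest and is eliminated.
Round 2: Harbor 3, Citadel 2. Harbor has a majority.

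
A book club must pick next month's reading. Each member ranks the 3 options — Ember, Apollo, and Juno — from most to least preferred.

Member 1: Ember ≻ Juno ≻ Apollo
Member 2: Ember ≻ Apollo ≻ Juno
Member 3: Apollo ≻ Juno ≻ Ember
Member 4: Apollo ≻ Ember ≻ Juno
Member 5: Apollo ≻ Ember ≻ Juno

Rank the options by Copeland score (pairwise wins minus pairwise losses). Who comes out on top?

Pairwise results:
  Ember vs Apollo: Apollo wins 3–2.
  Ember vs Juno: Ember wins 4–1.
  Apollo vs Juno: Apollo wins 4–1.
Copeland scores (wins − losses):
  Ember: 1 − 1 = 0
  Apollo: 2 − 0 = 2
  Juno: 0 − 2 = -2
Apollo has the best Copeland score.

Apollo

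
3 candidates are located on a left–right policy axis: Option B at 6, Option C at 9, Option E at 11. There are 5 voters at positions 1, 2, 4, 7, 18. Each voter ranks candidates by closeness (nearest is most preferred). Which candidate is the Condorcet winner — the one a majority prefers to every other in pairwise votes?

Option B

With single-peaked preferences on a line, the Condorcet winner is the candidate closest to the median voter.
The median voter (position 4) is closest to Option B at 6.
Check: Option B vs Option E — voters closer to Option B: 4 of 5.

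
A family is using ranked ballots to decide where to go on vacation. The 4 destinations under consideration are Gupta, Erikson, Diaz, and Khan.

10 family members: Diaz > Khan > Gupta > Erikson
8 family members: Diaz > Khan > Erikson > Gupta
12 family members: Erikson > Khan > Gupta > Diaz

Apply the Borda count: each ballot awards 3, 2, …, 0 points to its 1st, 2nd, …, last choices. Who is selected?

Khan

Borda scores:
  Gupta: 10·1 + 8·0 + 12·1 = 22
  Erikson: 10·0 + 8·1 + 12·3 = 44
  Diaz: 10·3 + 8·3 + 12·0 = 54
  Khan: 10·2 + 8·2 + 12·2 = 60
Khan has the highest total.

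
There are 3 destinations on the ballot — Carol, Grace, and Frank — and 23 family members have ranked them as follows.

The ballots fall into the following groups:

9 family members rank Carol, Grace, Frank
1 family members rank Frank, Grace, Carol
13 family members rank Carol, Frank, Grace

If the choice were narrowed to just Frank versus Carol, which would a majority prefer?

Carol

Ballots ranking Frank above Carol: 1.
Ballots ranking Carol above Frank: 9+13 = 22.
Carol wins the head-to-head, 22–1.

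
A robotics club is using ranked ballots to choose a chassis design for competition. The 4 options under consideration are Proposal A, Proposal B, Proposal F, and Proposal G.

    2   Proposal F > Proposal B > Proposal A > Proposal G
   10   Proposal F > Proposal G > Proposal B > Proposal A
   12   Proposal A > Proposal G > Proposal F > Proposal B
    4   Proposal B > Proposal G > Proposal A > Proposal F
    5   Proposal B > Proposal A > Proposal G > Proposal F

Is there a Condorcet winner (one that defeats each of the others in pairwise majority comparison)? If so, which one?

Head-to-head results (33 voters total):
Proposal A vs Proposal B: Proposal B wins 21–12.
Proposal A vs Proposal F: Proposal A wins 21–12.
Proposal A vs Proposal G: Proposal A wins 19–14.
Proposal B vs Proposal F: Proposal F wins 24–9.
Proposal B vs Proposal G: Proposal G wins 22–11.
Proposal F vs Proposal G: Proposal G wins 21–12.
No candidate beats all others: Proposal A beats Proposal F beats Proposal B beats Proposal A, a majority cycle.

None — there is no Condorcet winner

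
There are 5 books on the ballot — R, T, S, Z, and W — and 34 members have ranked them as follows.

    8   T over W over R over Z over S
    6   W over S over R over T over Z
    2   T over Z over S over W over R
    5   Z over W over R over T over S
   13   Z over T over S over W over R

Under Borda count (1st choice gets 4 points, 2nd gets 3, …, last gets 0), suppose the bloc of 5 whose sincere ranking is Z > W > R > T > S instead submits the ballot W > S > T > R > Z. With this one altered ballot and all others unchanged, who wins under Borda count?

T

Borda totals with the altered ballot: R 33, T 95, S 63, Z 66, W 83.
The winner is unchanged: still T.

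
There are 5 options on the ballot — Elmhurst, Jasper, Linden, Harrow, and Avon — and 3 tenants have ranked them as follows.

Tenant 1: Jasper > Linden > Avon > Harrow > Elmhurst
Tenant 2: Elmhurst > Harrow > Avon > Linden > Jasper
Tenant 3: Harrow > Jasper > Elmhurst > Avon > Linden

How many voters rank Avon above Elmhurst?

Ballots ranking Avon above Elmhurst: 1.
Ballots ranking Elmhurst above Avon: 2.
So 1 of 3 voters prefer Avon to Elmhurst.

1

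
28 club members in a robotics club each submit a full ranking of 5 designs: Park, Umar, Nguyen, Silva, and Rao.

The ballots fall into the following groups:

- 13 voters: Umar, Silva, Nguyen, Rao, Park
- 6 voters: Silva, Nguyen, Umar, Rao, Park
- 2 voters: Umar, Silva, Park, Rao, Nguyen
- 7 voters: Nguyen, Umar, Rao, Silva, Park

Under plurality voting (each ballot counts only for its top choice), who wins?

Umar

First-place vote totals:
  Park: 0
  Umar: 15
  Nguyen: 7
  Silva: 6
  Rao: 0
Umar has the most first-place votes.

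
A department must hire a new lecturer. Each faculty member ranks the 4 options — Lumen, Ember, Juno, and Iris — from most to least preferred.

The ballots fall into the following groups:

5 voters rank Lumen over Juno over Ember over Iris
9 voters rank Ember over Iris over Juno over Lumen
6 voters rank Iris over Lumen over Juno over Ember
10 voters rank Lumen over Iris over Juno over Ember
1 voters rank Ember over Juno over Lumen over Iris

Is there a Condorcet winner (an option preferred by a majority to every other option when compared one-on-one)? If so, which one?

Lumen

Head-to-head results (31 voters total):
Lumen vs Ember: Lumen wins 21–10.
Lumen vs Juno: Lumen wins 21–10.
Lumen vs Iris: Lumen wins 16–15.
Ember vs Juno: Juno wins 21–10.
Ember vs Iris: Iris wins 16–15.
Juno vs Iris: Iris wins 25–6.
Lumen beats each rival — Ember (21–10), Juno (21–10), Iris (16–15) — so Lumen is the Condorcet winner.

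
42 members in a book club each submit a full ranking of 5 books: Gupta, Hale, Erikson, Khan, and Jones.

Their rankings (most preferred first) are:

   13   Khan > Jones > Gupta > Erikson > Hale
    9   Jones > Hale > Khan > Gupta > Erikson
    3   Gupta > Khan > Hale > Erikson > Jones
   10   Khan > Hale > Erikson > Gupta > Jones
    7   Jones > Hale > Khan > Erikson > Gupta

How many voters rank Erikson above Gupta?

17

Ballots ranking Erikson above Gupta: 10+7 = 17.
Ballots ranking Gupta above Erikson: 13+9+3 = 25.
So 17 of 42 voters prefer Erikson to Gupta.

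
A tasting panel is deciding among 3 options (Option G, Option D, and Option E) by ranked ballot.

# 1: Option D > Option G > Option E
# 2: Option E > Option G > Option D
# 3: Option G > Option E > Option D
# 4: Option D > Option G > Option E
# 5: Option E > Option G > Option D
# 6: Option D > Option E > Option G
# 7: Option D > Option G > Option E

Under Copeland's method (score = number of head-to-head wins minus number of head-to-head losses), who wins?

Option D

Pairwise results:
  Option G vs Option D: Option D wins 4–3.
  Option G vs Option E: Option G wins 4–3.
  Option D vs Option E: Option D wins 4–3.
Copeland scores (wins − losses):
  Option G: 1 − 1 = 0
  Option D: 2 − 0 = 2
  Option E: 0 − 2 = -2
Option D has the best Copeland score.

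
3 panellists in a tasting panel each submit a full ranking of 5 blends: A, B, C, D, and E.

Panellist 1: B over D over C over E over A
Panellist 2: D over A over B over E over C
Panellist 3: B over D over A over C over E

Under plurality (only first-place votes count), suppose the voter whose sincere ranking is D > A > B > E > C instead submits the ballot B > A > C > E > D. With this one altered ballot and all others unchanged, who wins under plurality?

First-place totals with the altered ballot: A 0, B 3, C 0, D 0, E 0.
The winner is unchanged: still B.

B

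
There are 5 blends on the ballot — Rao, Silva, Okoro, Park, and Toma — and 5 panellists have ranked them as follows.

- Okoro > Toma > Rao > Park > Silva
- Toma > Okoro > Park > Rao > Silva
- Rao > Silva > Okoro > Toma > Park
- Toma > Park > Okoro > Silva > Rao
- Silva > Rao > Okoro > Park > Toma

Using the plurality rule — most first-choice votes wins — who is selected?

First-place vote totals:
  Rao: 1
  Silva: 1
  Okoro: 1
  Park: 0
  Toma: 2
Toma has the most first-place votes.

Toma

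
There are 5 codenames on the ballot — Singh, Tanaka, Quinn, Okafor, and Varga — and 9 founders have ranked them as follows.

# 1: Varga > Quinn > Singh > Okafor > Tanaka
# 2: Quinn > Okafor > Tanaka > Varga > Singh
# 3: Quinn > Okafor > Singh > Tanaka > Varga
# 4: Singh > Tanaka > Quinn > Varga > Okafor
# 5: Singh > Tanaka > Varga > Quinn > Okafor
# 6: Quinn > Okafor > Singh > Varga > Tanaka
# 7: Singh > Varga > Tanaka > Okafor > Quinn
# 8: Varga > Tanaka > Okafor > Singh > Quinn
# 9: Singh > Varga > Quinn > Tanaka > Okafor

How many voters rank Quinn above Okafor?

7

Ballots ranking Quinn above Okafor: 7.
Ballots ranking Okafor above Quinn: 2.
So 7 of 9 voters prefer Quinn to Okafor.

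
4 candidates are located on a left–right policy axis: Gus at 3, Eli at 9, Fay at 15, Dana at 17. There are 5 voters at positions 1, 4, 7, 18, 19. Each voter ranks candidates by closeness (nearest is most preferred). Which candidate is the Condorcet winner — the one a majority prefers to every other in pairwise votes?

Eli

With single-peaked preferences on a line, the Condorcet winner is the candidate closest to the median voter.
The median voter (position 7) is closest to Eli at 9.
Check: Eli vs Gus — voters closer to Eli: 3 of 5.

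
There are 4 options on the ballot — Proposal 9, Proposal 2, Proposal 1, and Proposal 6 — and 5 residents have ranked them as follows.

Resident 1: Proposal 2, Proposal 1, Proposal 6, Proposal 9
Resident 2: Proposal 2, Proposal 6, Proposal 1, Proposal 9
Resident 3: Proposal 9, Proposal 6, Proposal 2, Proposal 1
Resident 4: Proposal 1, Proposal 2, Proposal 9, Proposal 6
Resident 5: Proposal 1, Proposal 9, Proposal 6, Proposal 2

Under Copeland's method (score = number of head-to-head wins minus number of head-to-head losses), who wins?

Proposal 2

Pairwise results:
  Proposal 9 vs Proposal 2: Proposal 2 wins 3–2.
  Proposal 9 vs Proposal 1: Proposal 1 wins 4–1.
  Proposal 9 vs Proposal 6: Proposal 9 wins 3–2.
  Proposal 2 vs Proposal 1: Proposal 2 wins 3–2.
  Proposal 2 vs Proposal 6: Proposal 2 wins 3–2.
  Proposal 1 vs Proposal 6: Proposal 1 wins 3–2.
Copeland scores (wins − losses):
  Proposal 9: 1 − 2 = -1
  Proposal 2: 3 − 0 = 3
  Proposal 1: 2 − 1 = 1
  Proposal 6: 0 − 3 = -3
Proposal 2 has the best Copeland score.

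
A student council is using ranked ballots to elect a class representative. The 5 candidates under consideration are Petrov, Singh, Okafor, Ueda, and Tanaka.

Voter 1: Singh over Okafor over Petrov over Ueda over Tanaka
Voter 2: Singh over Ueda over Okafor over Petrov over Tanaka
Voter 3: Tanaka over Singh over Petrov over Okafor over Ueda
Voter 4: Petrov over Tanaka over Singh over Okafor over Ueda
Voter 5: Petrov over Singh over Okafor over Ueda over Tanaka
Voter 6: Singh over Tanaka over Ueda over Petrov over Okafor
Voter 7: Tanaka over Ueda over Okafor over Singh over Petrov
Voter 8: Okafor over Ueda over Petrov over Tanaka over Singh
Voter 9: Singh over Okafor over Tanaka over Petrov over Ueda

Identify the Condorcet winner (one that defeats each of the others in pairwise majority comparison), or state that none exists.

Singh

Head-to-head results (9 voters total):
Petrov vs Singh: Singh wins 6–3.
Petrov vs Okafor: Okafor wins 5–4.
Petrov vs Ueda: Petrov wins 5–4.
Petrov vs Tanaka: Petrov wins 5–4.
Singh vs Okafor: Singh wins 7–2.
Singh vs Ueda: Singh wins 7–2.
Singh vs Tanaka: Singh wins 5–4.
Okafor vs Ueda: Okafor wins 6–3.
Okafor vs Tanaka: Okafor wins 5–4.
Ueda vs Tanaka: Tanaka wins 5–4.
Singh beats each rival — Petrov (6–3), Okafor (7–2), Ueda (7–2), Tanaka (5–4) — so Singh is the Condorcet winner.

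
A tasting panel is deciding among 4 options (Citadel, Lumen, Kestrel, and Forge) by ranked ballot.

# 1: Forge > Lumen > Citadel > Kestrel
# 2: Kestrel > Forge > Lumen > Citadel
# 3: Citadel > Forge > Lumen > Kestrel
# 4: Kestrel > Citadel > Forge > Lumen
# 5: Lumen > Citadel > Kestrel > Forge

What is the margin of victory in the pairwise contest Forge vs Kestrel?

Ballots ranking Forge above Kestrel: 2.
Ballots ranking Kestrel above Forge: 3.
Kestrel wins 3–2, a margin of 1.

1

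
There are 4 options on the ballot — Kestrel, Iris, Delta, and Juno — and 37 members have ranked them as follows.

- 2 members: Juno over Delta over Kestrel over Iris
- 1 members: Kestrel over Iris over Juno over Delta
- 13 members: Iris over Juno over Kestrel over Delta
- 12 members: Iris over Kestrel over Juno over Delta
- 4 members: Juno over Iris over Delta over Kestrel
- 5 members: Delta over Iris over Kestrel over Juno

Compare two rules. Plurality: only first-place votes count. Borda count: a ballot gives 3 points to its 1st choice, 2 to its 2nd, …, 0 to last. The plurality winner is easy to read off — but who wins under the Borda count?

Plurality first-place counts: Kestrel 1, Iris 25, Delta 5, Juno 6 → Iris.
Borda totals: Kestrel 47, Iris 95, Delta 23, Juno 57 → Iris.

Iris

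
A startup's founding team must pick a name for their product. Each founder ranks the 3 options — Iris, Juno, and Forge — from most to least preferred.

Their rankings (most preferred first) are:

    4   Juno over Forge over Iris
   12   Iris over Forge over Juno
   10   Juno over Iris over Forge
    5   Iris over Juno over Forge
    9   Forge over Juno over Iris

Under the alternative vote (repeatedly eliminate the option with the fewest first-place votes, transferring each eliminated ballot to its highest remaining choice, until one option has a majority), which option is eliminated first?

Forge

Round 1: Iris 17, Juno 14, Forge 9. Forge has the fewest and is eliminated.
Round 2: Juno 23, Iris 17. Juno has a majority.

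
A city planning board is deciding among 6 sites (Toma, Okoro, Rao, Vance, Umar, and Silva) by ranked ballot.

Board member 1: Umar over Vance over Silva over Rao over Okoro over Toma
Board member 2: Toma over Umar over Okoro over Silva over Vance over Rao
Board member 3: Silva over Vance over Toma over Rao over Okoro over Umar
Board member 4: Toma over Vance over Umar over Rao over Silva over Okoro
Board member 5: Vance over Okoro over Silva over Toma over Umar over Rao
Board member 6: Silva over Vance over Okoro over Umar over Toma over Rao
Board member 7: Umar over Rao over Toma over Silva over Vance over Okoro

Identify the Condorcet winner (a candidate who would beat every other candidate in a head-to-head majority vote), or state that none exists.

None — there is no Condorcet winner

Head-to-head results (7 voters total):
Toma vs Okoro: Toma wins 4–3.
Toma vs Rao: Toma wins 5–2.
Toma vs Vance: Vance wins 4–3.
Toma vs Umar: Toma wins 4–3.
Toma vs Silva: Silva wins 4–3.
Okoro vs Rao: Rao wins 4–3.
Okoro vs Vance: Vance wins 6–1.
Okoro vs Umar: Umar wins 4–3.
Okoro vs Silva: Silva wins 5–2.
Rao vs Vance: Vance wins 6–1.
Rao vs Umar: Umar wins 6–1.
Rao vs Silva: Silva wins 5–2.
Vance vs Umar: Vance wins 4–3.
Vance vs Silva: Silva wins 4–3.
Umar vs Silva: Umar wins 4–3.
No candidate beats all others: Toma beats Umar beats Silva beats Toma, a majority cycle.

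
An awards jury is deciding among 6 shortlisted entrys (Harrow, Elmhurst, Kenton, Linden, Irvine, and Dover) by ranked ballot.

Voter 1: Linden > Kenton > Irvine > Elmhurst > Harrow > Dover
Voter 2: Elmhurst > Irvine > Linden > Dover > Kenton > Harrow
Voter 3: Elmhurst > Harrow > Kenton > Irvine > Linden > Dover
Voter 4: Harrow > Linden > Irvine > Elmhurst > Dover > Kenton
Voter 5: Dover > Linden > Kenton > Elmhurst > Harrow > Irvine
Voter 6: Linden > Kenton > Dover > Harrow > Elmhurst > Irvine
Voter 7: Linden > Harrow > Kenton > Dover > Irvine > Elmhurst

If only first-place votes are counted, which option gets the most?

Linden

First-place vote totals:
  Harrow: 1
  Elmhurst: 2
  Kenton: 0
  Linden: 3
  Irvine: 0
  Dover: 1
Linden has the most first-place votes.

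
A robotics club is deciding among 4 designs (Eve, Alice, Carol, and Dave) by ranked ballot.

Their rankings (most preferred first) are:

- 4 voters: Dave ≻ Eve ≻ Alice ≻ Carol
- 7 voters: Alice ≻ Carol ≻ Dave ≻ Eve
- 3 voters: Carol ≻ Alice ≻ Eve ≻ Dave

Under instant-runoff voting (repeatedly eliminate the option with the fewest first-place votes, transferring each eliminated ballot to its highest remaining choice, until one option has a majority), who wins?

Round 1: Alice 7, Dave 4, Carol 3, Eve 0. Eve has the fewest and is eliminated.
Round 2: Alice 7, Dave 4, Carol 3. Carol has the fewest and is eliminated.
Round 3: Alice 10, Dave 4. Alice has a majority.

Alice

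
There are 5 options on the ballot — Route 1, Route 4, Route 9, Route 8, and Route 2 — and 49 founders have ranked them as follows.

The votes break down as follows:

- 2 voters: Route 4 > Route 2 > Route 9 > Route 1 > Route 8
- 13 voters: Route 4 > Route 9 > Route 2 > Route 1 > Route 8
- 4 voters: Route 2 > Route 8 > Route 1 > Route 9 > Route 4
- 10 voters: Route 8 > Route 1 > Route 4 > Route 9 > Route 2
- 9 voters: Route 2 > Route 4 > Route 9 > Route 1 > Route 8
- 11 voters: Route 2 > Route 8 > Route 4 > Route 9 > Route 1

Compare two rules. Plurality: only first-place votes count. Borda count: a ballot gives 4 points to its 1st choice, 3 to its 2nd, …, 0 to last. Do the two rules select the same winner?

No

Plurality first-place counts: Route 1 0, Route 4 15, Route 9 0, Route 8 10, Route 2 24 → Route 2.
Borda totals: Route 1 62, Route 4 129, Route 9 86, Route 8 85, Route 2 128 → Route 4.
The two rules disagree: plurality picks Route 2, Borda picks Route 4.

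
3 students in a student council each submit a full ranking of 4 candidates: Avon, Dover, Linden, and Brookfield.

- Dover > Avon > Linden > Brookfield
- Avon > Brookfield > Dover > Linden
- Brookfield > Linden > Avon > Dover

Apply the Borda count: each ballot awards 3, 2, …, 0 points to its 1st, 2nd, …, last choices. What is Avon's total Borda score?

6

Borda scores:
  Avon: 2 + 3 + 1 = 6
  Dover: 3 + 1 + 0 = 4
  Linden: 1 + 0 + 2 = 3
  Brookfield: 0 + 2 + 3 = 5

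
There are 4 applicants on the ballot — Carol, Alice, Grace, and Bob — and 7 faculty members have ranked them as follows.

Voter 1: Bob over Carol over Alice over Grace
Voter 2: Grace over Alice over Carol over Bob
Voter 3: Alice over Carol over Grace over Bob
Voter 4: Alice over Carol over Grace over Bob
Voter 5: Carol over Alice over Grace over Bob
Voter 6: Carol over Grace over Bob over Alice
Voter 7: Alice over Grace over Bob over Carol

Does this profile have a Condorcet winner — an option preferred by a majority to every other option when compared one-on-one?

Head-to-head results (7 voters total):
Carol vs Alice: Alice wins 4–3.
Carol vs Grace: Carol wins 5–2.
Carol vs Bob: Carol wins 5–2.
Alice vs Grace: Alice wins 5–2.
Alice vs Bob: Alice wins 5–2.
Grace vs Bob: Grace wins 6–1.
Alice beats each rival — Carol (4–3), Grace (5–2), Bob (5–2) — so Alice is the Condorcet winner.

Yes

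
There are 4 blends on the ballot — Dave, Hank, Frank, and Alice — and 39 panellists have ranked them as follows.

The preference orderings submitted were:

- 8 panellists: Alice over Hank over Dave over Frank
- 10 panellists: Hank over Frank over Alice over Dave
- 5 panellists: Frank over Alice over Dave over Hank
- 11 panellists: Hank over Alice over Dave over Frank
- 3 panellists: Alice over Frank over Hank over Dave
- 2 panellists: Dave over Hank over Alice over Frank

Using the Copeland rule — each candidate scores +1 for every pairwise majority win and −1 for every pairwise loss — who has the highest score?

Hank

Pairwise results:
  Dave vs Hank: Hank wins 32–7.
  Dave vs Frank: Dave wins 21–18.
  Dave vs Alice: Alice wins 37–2.
  Hank vs Frank: Hank wins 31–8.
  Hank vs Alice: Hank wins 23–16.
  Frank vs Alice: Alice wins 24–15.
Copeland scores (wins − losses):
  Dave: 1 − 2 = -1
  Hank: 3 − 0 = 3
  Frank: 0 − 3 = -3
  Alice: 2 − 1 = 1
Hank has the best Copeland score.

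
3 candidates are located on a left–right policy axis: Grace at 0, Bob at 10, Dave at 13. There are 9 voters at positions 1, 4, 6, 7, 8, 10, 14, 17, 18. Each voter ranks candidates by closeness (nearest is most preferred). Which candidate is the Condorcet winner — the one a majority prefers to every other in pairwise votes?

Bob

With single-peaked preferences on a line, the Condorcet winner is the candidate closest to the median voter.
The median voter (position 8) is closest to Bob at 10.
Check: Bob vs Dave — voters closer to Bob: 6 of 9.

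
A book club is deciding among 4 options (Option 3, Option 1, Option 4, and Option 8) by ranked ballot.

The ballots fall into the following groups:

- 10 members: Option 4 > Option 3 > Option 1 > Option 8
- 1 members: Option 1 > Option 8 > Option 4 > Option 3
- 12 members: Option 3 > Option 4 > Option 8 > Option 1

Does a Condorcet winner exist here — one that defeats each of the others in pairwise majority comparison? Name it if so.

Option 3

Head-to-head results (23 voters total):
Option 3 vs Option 1: Option 3 wins 22–1.
Option 3 vs Option 4: Option 3 wins 12–11.
Option 3 vs Option 8: Option 3 wins 22–1.
Option 1 vs Option 4: Option 4 wins 22–1.
Option 1 vs Option 8: Option 8 wins 12–11.
Option 4 vs Option 8: Option 4 wins 22–1.
Option 3 beats each rival — Option 1 (22–1), Option 4 (12–11), Option 8 (22–1) — so Option 3 is the Condorcet winner.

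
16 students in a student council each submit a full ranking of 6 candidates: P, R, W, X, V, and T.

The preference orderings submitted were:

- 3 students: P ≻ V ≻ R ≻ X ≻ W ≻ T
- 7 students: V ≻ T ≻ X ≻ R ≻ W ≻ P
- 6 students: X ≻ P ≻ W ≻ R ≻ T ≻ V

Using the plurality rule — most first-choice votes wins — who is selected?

V

First-place vote totals:
  P: 3
  R: 0
  W: 0
  X: 6
  V: 7
  T: 0
V has the most first-place votes.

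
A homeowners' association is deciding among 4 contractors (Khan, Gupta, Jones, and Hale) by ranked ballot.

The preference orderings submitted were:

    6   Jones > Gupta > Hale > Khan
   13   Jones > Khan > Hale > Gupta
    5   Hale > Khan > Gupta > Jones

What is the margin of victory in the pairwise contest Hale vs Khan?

2

Ballots ranking Hale above Khan: 6+5 = 11.
Ballots ranking Khan above Hale: 13.
Khan wins 13–11, a margin of 2.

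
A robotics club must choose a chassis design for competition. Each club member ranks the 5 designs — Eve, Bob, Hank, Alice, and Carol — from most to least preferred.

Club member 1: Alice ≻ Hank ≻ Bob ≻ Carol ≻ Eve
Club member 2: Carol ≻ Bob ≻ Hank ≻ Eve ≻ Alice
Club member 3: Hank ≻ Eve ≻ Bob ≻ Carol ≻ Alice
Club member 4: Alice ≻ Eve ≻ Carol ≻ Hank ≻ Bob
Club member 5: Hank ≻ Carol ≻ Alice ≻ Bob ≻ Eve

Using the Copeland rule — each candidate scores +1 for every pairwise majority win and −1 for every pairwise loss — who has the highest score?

Pairwise results:
  Eve vs Bob: Bob wins 3–2.
  Eve vs Hank: Hank wins 4–1.
  Eve vs Alice: Alice wins 3–2.
  Eve vs Carol: Carol wins 3–2.
  Bob vs Hank: Hank wins 4–1.
  Bob vs Alice: Alice wins 3–2.
  Bob vs Carol: Carol wins 3–2.
  Hank vs Alice: Hank wins 3–2.
  Hank vs Carol: Hank wins 3–2.
  Alice vs Carol: Carol wins 3–2.
Copeland scores (wins − losses):
  Eve: 0 − 4 = -4
  Bob: 1 − 3 = -2
  Hank: 4 − 0 = 4
  Alice: 2 − 2 = 0
  Carol: 3 − 1 = 2
Hank has the best Copeland score.

Hank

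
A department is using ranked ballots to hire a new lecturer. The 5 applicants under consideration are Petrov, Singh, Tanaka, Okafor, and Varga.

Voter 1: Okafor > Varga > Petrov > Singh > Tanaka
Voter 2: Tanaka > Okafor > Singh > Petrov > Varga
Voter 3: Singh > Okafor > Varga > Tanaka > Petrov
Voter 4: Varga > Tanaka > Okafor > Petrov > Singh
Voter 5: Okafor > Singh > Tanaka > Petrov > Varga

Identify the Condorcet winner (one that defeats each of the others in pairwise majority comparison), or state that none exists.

Head-to-head results (5 voters total):
Petrov vs Singh: Singh wins 3–2.
Petrov vs Tanaka: Tanaka wins 4–1.
Petrov vs Okafor: Okafor wins 5–0.
Petrov vs Varga: Varga wins 3–2.
Singh vs Tanaka: Singh wins 3–2.
Singh vs Okafor: Okafor wins 4–1.
Singh vs Varga: Singh wins 3–2.
Tanaka vs Okafor: Okafor wins 3–2.
Tanaka vs Varga: Varga wins 3–2.
Okafor vs Varga: Okafor wins 4–1.
Okafor beats each rival — Petrov (5–0), Singh (4–1), Tanaka (3–2), Varga (4–1) — so Okafor is the Condorcet winner.

Okafor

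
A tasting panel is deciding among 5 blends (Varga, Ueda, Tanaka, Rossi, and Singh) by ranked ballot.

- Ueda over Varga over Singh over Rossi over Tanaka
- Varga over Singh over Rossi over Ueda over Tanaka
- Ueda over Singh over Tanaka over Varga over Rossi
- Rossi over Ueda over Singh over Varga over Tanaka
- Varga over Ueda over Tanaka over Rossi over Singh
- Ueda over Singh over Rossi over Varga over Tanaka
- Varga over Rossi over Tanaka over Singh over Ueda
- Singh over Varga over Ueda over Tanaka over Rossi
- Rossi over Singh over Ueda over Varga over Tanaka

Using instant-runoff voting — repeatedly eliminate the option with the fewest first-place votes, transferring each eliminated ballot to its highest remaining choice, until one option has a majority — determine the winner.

Ueda

Round 1: Varga 3, Ueda 3, Rossi 2, Singh 1, Tanaka 0. Tanaka has the fewest and is eliminated.
Round 2: Varga 3, Ueda 3, Rossi 2, Singh 1. Singh has the fewest and is eliminated.
Round 3: Varga 4, Ueda 3, Rossi 2. Rossi has the fewest and is eliminated.
Round 4: Ueda 5, Varga 4. Ueda has a majority.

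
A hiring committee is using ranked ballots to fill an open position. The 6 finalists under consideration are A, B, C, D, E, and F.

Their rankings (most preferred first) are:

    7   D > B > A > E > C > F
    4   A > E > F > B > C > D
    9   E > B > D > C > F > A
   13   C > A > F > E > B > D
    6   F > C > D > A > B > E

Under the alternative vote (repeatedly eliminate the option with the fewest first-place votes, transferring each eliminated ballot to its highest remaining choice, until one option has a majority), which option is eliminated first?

B

Round 1: C 13, E 9, D 7, F 6, A 4, B 0. B has the fewest and is eliminated.
Round 2: C 13, E 9, D 7, F 6, A 4. A has the fewest and is eliminated.
Round 3: C 13, E 13, D 7, F 6. F has the fewest and is eliminated.
Round 4: C 19, E 13, D 7. D has the fewest and is eliminated.
Round 5: E 20, C 19. E has a majority.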